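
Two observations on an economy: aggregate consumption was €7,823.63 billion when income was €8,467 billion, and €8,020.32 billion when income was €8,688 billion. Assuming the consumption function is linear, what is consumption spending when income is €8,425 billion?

MPC = (8020.32 − 7823.63)/(8688 − 8467) = 196.69/221 = 0.89
a = 7823.63 − 0.89(8467) = 7823.63 − 7535.63 = 288
C = 288 + 0.89(8425) = 288 + 7498.25 = 7786.25

C = 7786.25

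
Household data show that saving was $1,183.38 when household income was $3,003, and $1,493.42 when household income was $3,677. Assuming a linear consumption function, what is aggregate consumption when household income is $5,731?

MPS = ΔS/ΔY = (1493.42 − 1183.38)/(3677 − 3003) = 310.04/674 = 0.46
MPC = 1 − MPS = 0.54
Autonomous saving = 1183.38 − 0.46(3003) = -198, so a = 198
C = 198 + 0.54(5731) = 198 + 3094.74 = 3292.74

C = 3292.74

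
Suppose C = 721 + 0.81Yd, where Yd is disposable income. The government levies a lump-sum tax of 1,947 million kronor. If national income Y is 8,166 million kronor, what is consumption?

C = 5758.39

Yd = Y − T = 8166 − 1947 = 6219
C = 721 + 0.81(6219) = 721 + 5037.39 = 5758.39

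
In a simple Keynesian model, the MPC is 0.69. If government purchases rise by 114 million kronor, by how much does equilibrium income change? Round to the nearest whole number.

The multiplier is 1/(1 − MPC) = 1/0.31.
ΔY = 114/0.31 = 367.74 ≈ 368

ΔY ≈ 368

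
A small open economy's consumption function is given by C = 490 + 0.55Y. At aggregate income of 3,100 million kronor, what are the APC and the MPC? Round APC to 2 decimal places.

MPC = 0.55 (the slope of the consumption function)
C = 490 + 0.55(3100) = 2195, so APC = 2195/3100 = 0.71

APC = 0.71; MPC = 0.55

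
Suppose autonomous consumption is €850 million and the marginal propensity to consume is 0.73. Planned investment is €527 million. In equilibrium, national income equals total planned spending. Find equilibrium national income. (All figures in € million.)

Y = C + I = 850 + 0.73Y + 527
Y − 0.73Y = 1377
0.27Y = 1377, so Y = 1377/0.27 = 5100

Y = 5100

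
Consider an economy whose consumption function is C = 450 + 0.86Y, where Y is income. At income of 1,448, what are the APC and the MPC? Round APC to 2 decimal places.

APC = 1.17; MPC = 0.86

MPC = 0.86 (the slope of the consumption function)
C = 450 + 0.86(1448) = 1695.28, so APC = 1695.28/1448 = 1.17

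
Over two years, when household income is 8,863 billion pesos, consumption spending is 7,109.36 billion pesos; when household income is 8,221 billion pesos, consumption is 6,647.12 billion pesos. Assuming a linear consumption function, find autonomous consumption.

MPC = ΔC/ΔY = (7109.36 − 6647.12)/(8863 − 8221) = 462.24/642 = 0.72
a = C − MPC·Y = 6647.12 − 0.72(8221) = 6647.12 − 5919.12 = 728

a = 728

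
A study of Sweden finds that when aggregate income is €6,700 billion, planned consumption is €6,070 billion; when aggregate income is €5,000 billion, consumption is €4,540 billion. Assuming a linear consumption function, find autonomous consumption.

a = 40

MPC = ΔC/ΔY = (6070 − 4540)/(6700 − 5000) = 1530/1700 = 0.9
a = C − MPC·Y = 4540 − 0.9(5000) = 4540 − 4500 = 40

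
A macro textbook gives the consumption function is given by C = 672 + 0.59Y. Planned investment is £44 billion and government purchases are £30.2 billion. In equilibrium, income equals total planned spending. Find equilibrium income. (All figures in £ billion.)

Y = C + I + G = 672 + 0.59Y + 44 + 30.2
Y − 0.59Y = 746.2
0.41Y = 746.2, so Y = 746.2/0.41 = 1820

Y = 1820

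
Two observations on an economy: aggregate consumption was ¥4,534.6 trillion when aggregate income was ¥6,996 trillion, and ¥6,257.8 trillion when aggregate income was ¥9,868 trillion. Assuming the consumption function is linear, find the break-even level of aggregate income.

MPC = (6257.8 − 4534.6)/(9868 − 6996) = 1723.2/2872 = 0.6
a = 4534.6 − 0.6(6996) = 4534.6 − 4197.6 = 337
Break-even: Y = a/(1−MPC) = 337/0.4 = 842.5

Y = 842.5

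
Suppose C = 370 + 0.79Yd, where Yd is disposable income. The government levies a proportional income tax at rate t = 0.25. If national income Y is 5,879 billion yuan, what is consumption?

C = 3853.3075

Yd = (1 − 0.25)(5879) = 0.75(5879) = 4409.25
C = 370 + 0.79(4409.25) = 370 + 3483.3075 = 3853.3075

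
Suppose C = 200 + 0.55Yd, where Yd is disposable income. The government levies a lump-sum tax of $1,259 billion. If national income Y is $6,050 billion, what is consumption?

Yd = Y − T = 6050 − 1259 = 4791
C = 200 + 0.55(4791) = 200 + 2635.05 = 2835.05

C = 2835.05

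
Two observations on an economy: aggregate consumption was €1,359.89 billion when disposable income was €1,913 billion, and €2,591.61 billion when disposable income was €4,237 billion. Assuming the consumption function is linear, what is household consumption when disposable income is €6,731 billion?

MPC = (2591.61 − 1359.89)/(4237 − 1913) = 1231.72/2324 = 0.53
a = 1359.89 − 0.53(1913) = 1359.89 − 1013.89 = 346
C = 346 + 0.53(6731) = 346 + 3567.43 = 3913.43

C = 3913.43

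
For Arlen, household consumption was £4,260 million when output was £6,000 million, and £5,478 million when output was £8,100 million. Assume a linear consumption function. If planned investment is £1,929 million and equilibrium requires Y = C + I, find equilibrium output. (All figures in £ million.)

Y = 6450

MPC = (5478 − 4260)/(8100 − 6000) = 1218/2100 = 0.58
a = 4260 − 0.58(6000) = 780
Equilibrium: Y = 780 + 0.58Y + 1929
0.42Y = 2709, so Y = 2709/0.42 = 6450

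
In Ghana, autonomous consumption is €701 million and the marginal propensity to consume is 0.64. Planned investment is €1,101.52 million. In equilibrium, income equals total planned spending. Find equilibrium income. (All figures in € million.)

Y = 5007

Y = C + I = 701 + 0.64Y + 1101.52
Y − 0.64Y = 1802.52
0.36Y = 1802.52, so Y = 1802.52/0.36 = 5007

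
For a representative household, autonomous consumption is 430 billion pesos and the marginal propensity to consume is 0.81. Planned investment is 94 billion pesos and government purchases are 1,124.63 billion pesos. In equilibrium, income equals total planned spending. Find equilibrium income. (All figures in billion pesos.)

Y = C + I + G = 430 + 0.81Y + 94 + 1124.63
Y − 0.81Y = 1648.63
0.19Y = 1648.63, so Y = 1648.63/0.19 = 8677

Y = 8677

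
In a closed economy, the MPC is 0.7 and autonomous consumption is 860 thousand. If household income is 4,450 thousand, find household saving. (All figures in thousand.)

S = 475

C = 860 + 0.7(4450) = 860 + 3115 = 3975
S = Y − C = 4450 − 3975 = 475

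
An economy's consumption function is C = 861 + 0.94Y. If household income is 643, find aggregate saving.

S = -822.42

C = 861 + 0.94(643) = 861 + 604.42 = 1465.42
S = Y − C = 643 − 1465.42 = -822.42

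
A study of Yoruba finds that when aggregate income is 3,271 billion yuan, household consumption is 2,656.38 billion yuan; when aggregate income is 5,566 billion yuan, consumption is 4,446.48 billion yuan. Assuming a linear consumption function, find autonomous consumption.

a = 105

MPC = ΔC/ΔY = (4446.48 − 2656.38)/(5566 − 3271) = 1790.1/2295 = 0.78
a = C − MPC·Y = 2656.38 − 0.78(3271) = 2656.38 − 2551.38 = 105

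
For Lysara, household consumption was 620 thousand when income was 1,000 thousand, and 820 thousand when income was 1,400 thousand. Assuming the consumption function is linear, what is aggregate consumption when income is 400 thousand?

C = 320

MPC = (820 − 620)/(1400 − 1000) = 200/400 = 0.5
a = 620 − 0.5(1000) = 620 − 500 = 120
C = 120 + 0.5(400) = 120 + 200 = 320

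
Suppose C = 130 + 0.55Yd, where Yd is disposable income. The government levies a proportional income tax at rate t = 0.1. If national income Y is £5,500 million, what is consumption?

Yd = (1 − 0.1)(5500) = 0.9(5500) = 4950
C = 130 + 0.55(4950) = 130 + 2722.5 = 2852.5

C = 2852.5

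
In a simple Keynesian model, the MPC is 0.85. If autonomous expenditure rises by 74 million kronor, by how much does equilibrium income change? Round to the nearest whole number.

The multiplier is 1/(1 − MPC) = 1/0.15.
ΔY = 74/0.15 = 493.33 ≈ 493

ΔY ≈ 493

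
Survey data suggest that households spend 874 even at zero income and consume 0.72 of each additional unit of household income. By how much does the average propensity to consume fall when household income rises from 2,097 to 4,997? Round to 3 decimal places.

At Y = 2097: C = 874 + 0.72(2097) = 2383.84, APC = 2383.84/2097 = 1.1368
At Y = 4997: C = 4471.84, APC = 4471.84/4997 = 0.8949
Fall in APC = 1.1368 − 0.8949 = 0.2419 ≈ 0.242

ΔAPC = 0.242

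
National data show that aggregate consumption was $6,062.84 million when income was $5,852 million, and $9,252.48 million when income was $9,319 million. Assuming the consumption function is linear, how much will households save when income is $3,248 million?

MPC = (9252.48 − 6062.84)/(9319 − 5852) = 3189.64/3467 = 0.92
a = 6062.84 − 0.92(5852) = 6062.84 − 5383.84 = 679
C = 679 + 0.92(3248) = 3667.16
S = 3248 − 3667.16 = -419.16

S = -419.16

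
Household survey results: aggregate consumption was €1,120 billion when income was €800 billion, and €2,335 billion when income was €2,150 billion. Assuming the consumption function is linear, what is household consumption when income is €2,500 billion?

C = 2650

MPC = (2335 − 1120)/(2150 − 800) = 1215/1350 = 0.9
a = 1120 − 0.9(800) = 1120 − 720 = 400
C = 400 + 0.9(2500) = 400 + 2250 = 2650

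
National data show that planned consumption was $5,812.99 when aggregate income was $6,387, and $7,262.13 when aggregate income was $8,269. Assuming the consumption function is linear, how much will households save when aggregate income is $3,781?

MPC = (7262.13 − 5812.99)/(8269 − 6387) = 1449.14/1882 = 0.77
a = 5812.99 − 0.77(6387) = 5812.99 − 4917.99 = 895
C = 895 + 0.77(3781) = 3806.37
S = 3781 − 3806.37 = -25.37

S = -25.37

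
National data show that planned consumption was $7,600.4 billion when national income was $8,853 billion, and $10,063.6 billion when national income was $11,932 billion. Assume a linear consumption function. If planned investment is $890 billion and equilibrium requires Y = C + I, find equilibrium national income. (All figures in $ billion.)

MPC = (10063.6 − 7600.4)/(11932 − 8853) = 2463.2/3079 = 0.8
a = 7600.4 − 0.8(8853) = 518
Equilibrium: Y = 518 + 0.8Y + 890
0.2Y = 1408, so Y = 1408/0.2 = 7040

Y = 7040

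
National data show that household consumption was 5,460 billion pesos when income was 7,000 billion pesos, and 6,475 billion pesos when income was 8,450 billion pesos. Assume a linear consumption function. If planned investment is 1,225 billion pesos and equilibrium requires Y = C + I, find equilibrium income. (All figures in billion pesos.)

MPC = (6475 − 5460)/(8450 − 7000) = 1015/1450 = 0.7
a = 5460 − 0.7(7000) = 560
Equilibrium: Y = 560 + 0.7Y + 1225
0.3Y = 1785, so Y = 1785/0.3 = 5950

Y = 5950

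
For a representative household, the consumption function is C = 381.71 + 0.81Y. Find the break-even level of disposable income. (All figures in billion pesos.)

At break-even, C = Y: 381.71 + 0.81Y = Y
0.19Y = 381.71, so Y = 381.71/0.19 = 2009

Y = 2009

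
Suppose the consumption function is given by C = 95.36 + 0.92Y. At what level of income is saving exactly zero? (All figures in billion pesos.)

Y = 1192

At break-even, C = Y: 95.36 + 0.92Y = Y
0.08Y = 95.36, so Y = 95.36/0.08 = 1192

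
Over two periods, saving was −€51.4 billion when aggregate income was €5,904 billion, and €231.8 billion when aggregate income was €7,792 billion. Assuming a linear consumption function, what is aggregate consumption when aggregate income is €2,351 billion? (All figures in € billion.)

C = 2935.35

MPS = ΔS/ΔY = (231.8 − (-51.4))/(7792 − 5904) = 283.2/1888 = 0.15
MPC = 1 − MPS = 0.85
Autonomous saving = -51.4 − 0.15(5904) = -937, so a = 937
C = 937 + 0.85(2351) = 937 + 1998.35 = 2935.35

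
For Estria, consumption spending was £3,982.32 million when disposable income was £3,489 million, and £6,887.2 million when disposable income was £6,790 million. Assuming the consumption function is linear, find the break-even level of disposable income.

MPC = (6887.2 − 3982.32)/(6790 − 3489) = 2904.88/3301 = 0.88
a = 3982.32 − 0.88(3489) = 3982.32 − 3070.32 = 912
Break-even: Y = a/(1−MPC) = 912/0.12 = 7600

Y = 7600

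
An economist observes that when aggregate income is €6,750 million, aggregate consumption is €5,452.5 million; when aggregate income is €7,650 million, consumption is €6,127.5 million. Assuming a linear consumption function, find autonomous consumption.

MPC = ΔC/ΔY = (6127.5 − 5452.5)/(7650 − 6750) = 675/900 = 0.75
a = C − MPC·Y = 5452.5 − 0.75(6750) = 5452.5 − 5062.5 = 390

a = 390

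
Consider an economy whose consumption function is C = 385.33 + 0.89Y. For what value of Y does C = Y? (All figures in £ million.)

Y = 3503

At break-even, C = Y: 385.33 + 0.89Y = Y
0.11Y = 385.33, so Y = 385.33/0.11 = 3503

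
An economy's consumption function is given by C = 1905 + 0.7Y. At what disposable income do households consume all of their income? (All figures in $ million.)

At break-even, C = Y: 1905 + 0.7Y = Y
0.3Y = 1905, so Y = 1905/0.3 = 6350

Y = 6350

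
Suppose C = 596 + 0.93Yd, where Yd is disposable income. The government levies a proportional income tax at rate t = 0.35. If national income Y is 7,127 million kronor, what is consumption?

C = 4904.2715

Yd = (1 − 0.35)(7127) = 0.65(7127) = 4632.55
C = 596 + 0.93(4632.55) = 596 + 4308.2715 = 4904.2715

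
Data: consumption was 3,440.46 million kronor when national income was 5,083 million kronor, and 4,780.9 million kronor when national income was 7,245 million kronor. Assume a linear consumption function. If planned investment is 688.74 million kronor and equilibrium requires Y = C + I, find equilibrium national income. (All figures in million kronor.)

Y = 2573

MPC = (4780.9 − 3440.46)/(7245 − 5083) = 1340.44/2162 = 0.62
a = 3440.46 − 0.62(5083) = 289
Equilibrium: Y = 289 + 0.62Y + 688.74
0.38Y = 977.74, so Y = 977.74/0.38 = 2573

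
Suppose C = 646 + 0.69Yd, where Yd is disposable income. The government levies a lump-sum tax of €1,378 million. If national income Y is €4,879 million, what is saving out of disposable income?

Yd = Y − T = 4879 − 1378 = 3501
C = 646 + 0.69(3501) = 646 + 2415.69 = 3061.69
S = Yd − C = 3501 − 3061.69 = 439.31

S = 439.31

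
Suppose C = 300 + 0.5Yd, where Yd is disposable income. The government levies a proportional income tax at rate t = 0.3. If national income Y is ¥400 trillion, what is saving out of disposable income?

Yd = (1 − 0.3)(400) = 0.7(400) = 280
C = 300 + 0.5(280) = 300 + 140 = 440
S = Yd − C = 280 − 440 = -160

S = -160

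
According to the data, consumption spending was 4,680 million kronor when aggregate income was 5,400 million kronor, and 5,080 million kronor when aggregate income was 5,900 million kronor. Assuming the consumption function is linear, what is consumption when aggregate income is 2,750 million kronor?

MPC = (5080 − 4680)/(5900 − 5400) = 400/500 = 0.8
a = 4680 − 0.8(5400) = 4680 − 4320 = 360
C = 360 + 0.8(2750) = 360 + 2200 = 2560

C = 2560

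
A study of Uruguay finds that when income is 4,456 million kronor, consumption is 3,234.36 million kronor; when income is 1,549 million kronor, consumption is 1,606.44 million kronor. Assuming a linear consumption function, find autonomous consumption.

a = 739

MPC = ΔC/ΔY = (3234.36 − 1606.44)/(4456 − 1549) = 1627.92/2907 = 0.56
a = C − MPC·Y = 1606.44 − 0.56(1549) = 1606.44 − 867.44 = 739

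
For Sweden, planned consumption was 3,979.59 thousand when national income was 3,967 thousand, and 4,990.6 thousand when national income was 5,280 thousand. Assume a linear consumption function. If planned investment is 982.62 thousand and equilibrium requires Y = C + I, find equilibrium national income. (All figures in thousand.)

MPC = (4990.6 − 3979.59)/(5280 − 3967) = 1011.01/1313 = 0.77
a = 3979.59 − 0.77(3967) = 925
Equilibrium: Y = 925 + 0.77Y + 982.62
0.23Y = 1907.62, so Y = 1907.62/0.23 = 8294

Y = 8294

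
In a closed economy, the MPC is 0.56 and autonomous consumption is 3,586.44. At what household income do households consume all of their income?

Y = 8151

At break-even, C = Y: 3586.44 + 0.56Y = Y
0.44Y = 3586.44, so Y = 3586.44/0.44 = 8151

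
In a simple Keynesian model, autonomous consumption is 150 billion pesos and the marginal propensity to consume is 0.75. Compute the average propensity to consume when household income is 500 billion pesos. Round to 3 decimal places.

C = 150 + 0.75(500) = 525
APC = C/Y = 525/500 = 1.050

APC = 1.050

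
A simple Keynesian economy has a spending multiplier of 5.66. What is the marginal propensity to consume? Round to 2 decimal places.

MPC = 0.82

k = 1/(1 − MPC), so 1 − MPC = 1/k = 1/5.66 = 0.1767
MPC = 1 − 0.1767 = 0.82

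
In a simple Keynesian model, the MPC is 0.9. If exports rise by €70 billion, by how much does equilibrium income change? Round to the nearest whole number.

The multiplier is 1/(1 − MPC) = 1/0.1.
ΔY = 70/0.1 = 700.00 ≈ 700

ΔY ≈ 700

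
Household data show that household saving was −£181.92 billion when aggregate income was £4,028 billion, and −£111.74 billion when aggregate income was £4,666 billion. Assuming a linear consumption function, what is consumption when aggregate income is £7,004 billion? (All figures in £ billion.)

C = 6858.56

MPS = ΔS/ΔY = (-111.74 − (-181.92))/(4666 − 4028) = 70.18/638 = 0.11
MPC = 1 − MPS = 0.89
Autonomous saving = -181.92 − 0.11(4028) = -625, so a = 625
C = 625 + 0.89(7004) = 625 + 6233.56 = 6858.56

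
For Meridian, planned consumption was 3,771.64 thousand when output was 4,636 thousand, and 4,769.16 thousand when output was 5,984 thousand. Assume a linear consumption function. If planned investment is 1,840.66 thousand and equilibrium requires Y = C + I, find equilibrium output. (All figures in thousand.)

MPC = (4769.16 − 3771.64)/(5984 − 4636) = 997.52/1348 = 0.74
a = 3771.64 − 0.74(4636) = 341
Equilibrium: Y = 341 + 0.74Y + 1840.66
0.26Y = 2181.66, so Y = 2181.66/0.26 = 8391

Y = 8391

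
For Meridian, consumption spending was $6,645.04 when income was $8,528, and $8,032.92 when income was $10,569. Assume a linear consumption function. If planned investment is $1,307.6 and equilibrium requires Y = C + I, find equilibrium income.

MPC = (8032.92 − 6645.04)/(10569 − 8528) = 1387.88/2041 = 0.68
a = 6645.04 − 0.68(8528) = 846
Equilibrium: Y = 846 + 0.68Y + 1307.6
0.32Y = 2153.6, so Y = 2153.6/0.32 = 6730

Y = 6730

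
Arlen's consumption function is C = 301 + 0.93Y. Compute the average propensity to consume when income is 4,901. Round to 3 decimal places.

APC = 0.991

C = 301 + 0.93(4901) = 4858.93
APC = C/Y = 4858.93/4901 = 0.991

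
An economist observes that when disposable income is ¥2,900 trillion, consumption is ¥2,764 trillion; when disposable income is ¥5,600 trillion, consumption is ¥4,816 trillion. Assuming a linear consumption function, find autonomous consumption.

MPC = ΔC/ΔY = (4816 − 2764)/(5600 − 2900) = 2052/2700 = 0.76
a = C − MPC·Y = 2764 − 0.76(2900) = 2764 − 2204 = 560

a = 560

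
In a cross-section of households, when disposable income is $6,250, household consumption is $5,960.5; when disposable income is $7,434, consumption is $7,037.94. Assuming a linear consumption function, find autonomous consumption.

a = 273

MPC = ΔC/ΔY = (7037.94 − 5960.5)/(7434 − 6250) = 1077.44/1184 = 0.91
a = C − MPC·Y = 5960.5 − 0.91(6250) = 5960.5 − 5687.5 = 273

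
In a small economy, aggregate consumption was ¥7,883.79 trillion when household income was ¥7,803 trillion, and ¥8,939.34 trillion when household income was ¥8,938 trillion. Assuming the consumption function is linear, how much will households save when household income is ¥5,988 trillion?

MPC = (8939.34 − 7883.79)/(8938 − 7803) = 1055.55/1135 = 0.93
a = 7883.79 − 0.93(7803) = 7883.79 − 7256.79 = 627
C = 627 + 0.93(5988) = 6195.84
S = 5988 − 6195.84 = -207.84

S = -207.84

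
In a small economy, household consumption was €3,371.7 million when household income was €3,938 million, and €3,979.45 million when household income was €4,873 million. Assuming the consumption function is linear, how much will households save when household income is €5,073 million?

MPC = (3979.45 − 3371.7)/(4873 − 3938) = 607.75/935 = 0.65
a = 3371.7 − 0.65(3938) = 3371.7 − 2559.7 = 812
C = 812 + 0.65(5073) = 4109.45
S = 5073 − 4109.45 = 963.55

S = 963.55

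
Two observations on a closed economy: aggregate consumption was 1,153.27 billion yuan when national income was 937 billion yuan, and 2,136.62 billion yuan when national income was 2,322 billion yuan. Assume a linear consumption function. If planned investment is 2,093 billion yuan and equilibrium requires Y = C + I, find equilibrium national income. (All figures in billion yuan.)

MPC = (2136.62 − 1153.27)/(2322 − 937) = 983.35/1385 = 0.71
a = 1153.27 − 0.71(937) = 488
Equilibrium: Y = 488 + 0.71Y + 2093
0.29Y = 2581, so Y = 2581/0.29 = 8900

Y = 8900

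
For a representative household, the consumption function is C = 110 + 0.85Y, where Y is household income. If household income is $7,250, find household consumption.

C = 110 + 0.85(7250) = 110 + 6162.5 = 6272.5

C = 6272.5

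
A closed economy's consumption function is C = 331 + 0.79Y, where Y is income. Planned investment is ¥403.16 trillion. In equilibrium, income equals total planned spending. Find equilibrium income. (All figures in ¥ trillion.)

Y = C + I = 331 + 0.79Y + 403.16
Y − 0.79Y = 734.16
0.21Y = 734.16, so Y = 734.16/0.21 = 3496

Y = 3496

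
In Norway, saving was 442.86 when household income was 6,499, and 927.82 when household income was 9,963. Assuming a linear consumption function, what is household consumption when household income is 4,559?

MPS = ΔS/ΔY = (927.82 − 442.86)/(9963 − 6499) = 484.96/3464 = 0.14
MPC = 1 − MPS = 0.86
Autonomous saving = 442.86 − 0.14(6499) = -467, so a = 467
C = 467 + 0.86(4559) = 467 + 3920.74 = 4387.74

C = 4387.74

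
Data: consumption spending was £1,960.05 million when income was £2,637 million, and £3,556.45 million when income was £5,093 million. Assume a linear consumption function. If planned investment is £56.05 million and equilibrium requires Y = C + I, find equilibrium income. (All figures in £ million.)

MPC = (3556.45 − 1960.05)/(5093 − 2637) = 1596.4/2456 = 0.65
a = 1960.05 − 0.65(2637) = 246
Equilibrium: Y = 246 + 0.65Y + 56.05
0.35Y = 302.05, so Y = 302.05/0.35 = 863

Y = 863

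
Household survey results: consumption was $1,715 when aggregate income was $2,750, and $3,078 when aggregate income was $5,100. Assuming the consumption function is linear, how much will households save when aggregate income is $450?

MPC = (3078 − 1715)/(5100 − 2750) = 1363/2350 = 0.58
a = 1715 − 0.58(2750) = 1715 − 1595 = 120
C = 120 + 0.58(450) = 381
S = 450 − 381 = 69

S = 69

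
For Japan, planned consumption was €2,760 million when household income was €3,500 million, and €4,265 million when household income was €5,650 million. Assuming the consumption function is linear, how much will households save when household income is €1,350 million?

MPC = (4265 − 2760)/(5650 − 3500) = 1505/2150 = 0.7
a = 2760 − 0.7(3500) = 2760 − 2450 = 310
C = 310 + 0.7(1350) = 1255
S = 1350 − 1255 = 95

S = 95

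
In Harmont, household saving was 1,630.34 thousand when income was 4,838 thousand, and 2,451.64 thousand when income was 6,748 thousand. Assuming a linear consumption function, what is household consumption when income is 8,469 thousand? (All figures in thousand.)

MPS = ΔS/ΔY = (2451.64 − 1630.34)/(6748 − 4838) = 821.3/1910 = 0.43
MPC = 1 − MPS = 0.57
Autonomous saving = 1630.34 − 0.43(4838) = -450, so a = 450
C = 450 + 0.57(8469) = 450 + 4827.33 = 5277.33

C = 5277.33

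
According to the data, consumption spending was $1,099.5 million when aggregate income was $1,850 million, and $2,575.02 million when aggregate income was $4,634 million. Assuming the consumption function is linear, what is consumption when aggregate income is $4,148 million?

C = 2317.44

MPC = (2575.02 − 1099.5)/(4634 − 1850) = 1475.52/2784 = 0.53
a = 1099.5 − 0.53(1850) = 1099.5 − 980.5 = 119
C = 119 + 0.53(4148) = 119 + 2198.44 = 2317.44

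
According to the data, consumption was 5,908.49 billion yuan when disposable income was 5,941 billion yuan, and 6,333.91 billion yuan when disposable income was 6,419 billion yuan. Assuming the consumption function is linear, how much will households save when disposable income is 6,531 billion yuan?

S = 97.41

MPC = (6333.91 − 5908.49)/(6419 − 5941) = 425.42/478 = 0.89
a = 5908.49 − 0.89(5941) = 5908.49 − 5287.49 = 621
C = 621 + 0.89(6531) = 6433.59
S = 6531 − 6433.59 = 97.41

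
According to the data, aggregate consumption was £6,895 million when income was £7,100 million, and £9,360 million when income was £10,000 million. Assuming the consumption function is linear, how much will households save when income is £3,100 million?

MPC = (9360 − 6895)/(10000 − 7100) = 2465/2900 = 0.85
a = 6895 − 0.85(7100) = 6895 − 6035 = 860
C = 860 + 0.85(3100) = 3495
S = 3100 − 3495 = -395

S = -395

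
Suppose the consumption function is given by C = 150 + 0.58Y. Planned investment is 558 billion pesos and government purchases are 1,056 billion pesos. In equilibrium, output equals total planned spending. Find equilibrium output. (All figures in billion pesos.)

Y = C + I + G = 150 + 0.58Y + 558 + 1056
Y − 0.58Y = 1764
0.42Y = 1764, so Y = 1764/0.42 = 4200

Y = 4200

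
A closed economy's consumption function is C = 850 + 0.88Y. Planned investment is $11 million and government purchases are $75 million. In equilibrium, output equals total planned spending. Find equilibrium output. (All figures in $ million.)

Y = 7800

Y = C + I + G = 850 + 0.88Y + 11 + 75
Y − 0.88Y = 936
0.12Y = 936, so Y = 936/0.12 = 7800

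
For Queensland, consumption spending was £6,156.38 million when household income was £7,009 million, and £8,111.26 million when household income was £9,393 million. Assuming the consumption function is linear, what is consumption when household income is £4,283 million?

MPC = (8111.26 − 6156.38)/(9393 − 7009) = 1954.88/2384 = 0.82
a = 6156.38 − 0.82(7009) = 6156.38 − 5747.38 = 409
C = 409 + 0.82(4283) = 409 + 3512.06 = 3921.06

C = 3921.06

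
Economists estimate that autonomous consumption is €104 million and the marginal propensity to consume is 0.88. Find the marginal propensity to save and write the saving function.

MPS = 1 − MPC = 1 − 0.88 = 0.12
S = Y − C = -104 + 0.12Y

MPS = 0.12; S = -104 + 0.12Y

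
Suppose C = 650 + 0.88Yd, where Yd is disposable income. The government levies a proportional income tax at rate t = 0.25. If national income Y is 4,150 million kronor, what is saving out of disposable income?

S = -276.5

Yd = (1 − 0.25)(4150) = 0.75(4150) = 3112.5
C = 650 + 0.88(3112.5) = 650 + 2739 = 3389
S = Yd − C = 3112.5 − 3389 = -276.5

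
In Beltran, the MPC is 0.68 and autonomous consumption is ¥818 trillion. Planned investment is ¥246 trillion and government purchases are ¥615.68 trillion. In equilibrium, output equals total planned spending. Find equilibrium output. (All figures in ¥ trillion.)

Y = C + I + G = 818 + 0.68Y + 246 + 615.68
Y − 0.68Y = 1679.68
0.32Y = 1679.68, so Y = 1679.68/0.32 = 5249

Y = 5249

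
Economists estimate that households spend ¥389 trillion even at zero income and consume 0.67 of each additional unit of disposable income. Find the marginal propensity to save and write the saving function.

MPS = 1 − MPC = 1 − 0.67 = 0.33
S = Y − C = -389 + 0.33Y

MPS = 0.33; S = -389 + 0.33Y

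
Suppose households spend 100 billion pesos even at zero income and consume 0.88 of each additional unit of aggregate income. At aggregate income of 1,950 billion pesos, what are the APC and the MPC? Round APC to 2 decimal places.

MPC = 0.88 (the slope of the consumption function)
C = 100 + 0.88(1950) = 1816, so APC = 1816/1950 = 0.93

APC = 0.93; MPC = 0.88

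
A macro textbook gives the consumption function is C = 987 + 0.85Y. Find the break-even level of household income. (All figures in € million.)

Y = 6580

At break-even, C = Y: 987 + 0.85Y = Y
0.15Y = 987, so Y = 987/0.15 = 6580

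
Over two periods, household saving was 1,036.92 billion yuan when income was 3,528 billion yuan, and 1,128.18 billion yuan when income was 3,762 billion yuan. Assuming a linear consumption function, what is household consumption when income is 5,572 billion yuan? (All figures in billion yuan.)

C = 3737.92

MPS = ΔS/ΔY = (1128.18 − 1036.92)/(3762 − 3528) = 91.26/234 = 0.39
MPC = 1 − MPS = 0.61
Autonomous saving = 1036.92 − 0.39(3528) = -339, so a = 339
C = 339 + 0.61(5572) = 339 + 3398.92 = 3737.92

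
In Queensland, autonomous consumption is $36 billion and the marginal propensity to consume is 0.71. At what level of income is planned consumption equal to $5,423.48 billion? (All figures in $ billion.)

Y = 7588

36 + 0.71Y = 5423.48
0.71Y = 5387.48, so Y = 5387.48/0.71 = 7588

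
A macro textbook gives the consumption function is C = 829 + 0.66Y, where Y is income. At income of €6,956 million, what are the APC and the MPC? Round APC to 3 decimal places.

MPC = 0.66 (the slope of the consumption function)
C = 829 + 0.66(6956) = 5419.96, so APC = 5419.96/6956 = 0.779

APC = 0.779; MPC = 0.66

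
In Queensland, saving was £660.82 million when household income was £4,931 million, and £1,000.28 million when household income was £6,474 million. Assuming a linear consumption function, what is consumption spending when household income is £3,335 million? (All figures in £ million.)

C = 3025.3

MPS = ΔS/ΔY = (1000.28 − 660.82)/(6474 − 4931) = 339.46/1543 = 0.22
MPC = 1 − MPS = 0.78
Autonomous saving = 660.82 − 0.22(4931) = -424, so a = 424
C = 424 + 0.78(3335) = 424 + 2601.3 = 3025.3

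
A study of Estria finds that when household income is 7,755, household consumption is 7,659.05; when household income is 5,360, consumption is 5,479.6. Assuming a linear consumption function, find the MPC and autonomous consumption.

MPC = 0.91; a = 602

MPC = ΔC/ΔY = (7659.05 − 5479.6)/(7755 − 5360) = 2179.45/2395 = 0.91
a = C − MPC·Y = 5479.6 − 0.91(5360) = 5479.6 − 4877.6 = 602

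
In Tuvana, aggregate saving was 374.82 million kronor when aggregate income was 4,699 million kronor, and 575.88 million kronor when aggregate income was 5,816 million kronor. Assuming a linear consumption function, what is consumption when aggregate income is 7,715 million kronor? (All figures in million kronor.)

C = 6797.3

MPS = ΔS/ΔY = (575.88 − 374.82)/(5816 − 4699) = 201.06/1117 = 0.18
MPC = 1 − MPS = 0.82
Autonomous saving = 374.82 − 0.18(4699) = -471, so a = 471
C = 471 + 0.82(7715) = 471 + 6326.3 = 6797.3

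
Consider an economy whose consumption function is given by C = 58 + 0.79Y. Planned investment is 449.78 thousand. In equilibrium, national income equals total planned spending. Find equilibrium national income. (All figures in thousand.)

Y = 2418

Y = C + I = 58 + 0.79Y + 449.78
Y − 0.79Y = 507.78
0.21Y = 507.78, so Y = 507.78/0.21 = 2418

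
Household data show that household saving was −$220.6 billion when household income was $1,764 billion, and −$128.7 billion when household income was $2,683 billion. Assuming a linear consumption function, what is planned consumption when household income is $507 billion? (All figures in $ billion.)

C = 853.3

MPS = ΔS/ΔY = (-128.7 − (-220.6))/(2683 − 1764) = 91.9/919 = 0.1
MPC = 1 − MPS = 0.9
Autonomous saving = -220.6 − 0.1(1764) = -397, so a = 397
C = 397 + 0.9(507) = 397 + 456.3 = 853.3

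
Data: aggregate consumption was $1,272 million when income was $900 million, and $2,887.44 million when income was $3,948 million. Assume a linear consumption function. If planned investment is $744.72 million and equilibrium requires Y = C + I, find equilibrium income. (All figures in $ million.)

MPC = (2887.44 − 1272)/(3948 − 900) = 1615.44/3048 = 0.53
a = 1272 − 0.53(900) = 795
Equilibrium: Y = 795 + 0.53Y + 744.72
0.47Y = 1539.72, so Y = 1539.72/0.47 = 3276

Y = 3276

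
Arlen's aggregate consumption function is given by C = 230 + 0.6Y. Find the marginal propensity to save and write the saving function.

MPS = 1 − MPC = 1 − 0.6 = 0.4
S = Y − C = -230 + 0.4Y

MPS = 0.4; S = -230 + 0.4Y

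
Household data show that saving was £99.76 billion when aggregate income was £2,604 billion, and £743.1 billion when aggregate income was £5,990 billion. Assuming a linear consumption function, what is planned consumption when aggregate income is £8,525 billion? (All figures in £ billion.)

C = 7300.25

MPS = ΔS/ΔY = (743.1 − 99.76)/(5990 − 2604) = 643.34/3386 = 0.19
MPC = 1 − MPS = 0.81
Autonomous saving = 99.76 − 0.19(2604) = -395, so a = 395
C = 395 + 0.81(8525) = 395 + 6905.25 = 7300.25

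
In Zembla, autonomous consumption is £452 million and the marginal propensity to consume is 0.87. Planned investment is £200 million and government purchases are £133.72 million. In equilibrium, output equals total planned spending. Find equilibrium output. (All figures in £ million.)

Y = C + I + G = 452 + 0.87Y + 200 + 133.72
Y − 0.87Y = 785.72
0.13Y = 785.72, so Y = 785.72/0.13 = 6044

Y = 6044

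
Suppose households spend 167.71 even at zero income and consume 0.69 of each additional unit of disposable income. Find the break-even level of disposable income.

Y = 541

At break-even, C = Y: 167.71 + 0.69Y = Y
0.31Y = 167.71, so Y = 167.71/0.31 = 541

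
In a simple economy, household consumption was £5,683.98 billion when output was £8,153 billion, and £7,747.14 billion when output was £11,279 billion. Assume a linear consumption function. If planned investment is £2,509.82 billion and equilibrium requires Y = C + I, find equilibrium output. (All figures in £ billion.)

Y = 8273

MPC = (7747.14 − 5683.98)/(11279 − 8153) = 2063.16/3126 = 0.66
a = 5683.98 − 0.66(8153) = 303
Equilibrium: Y = 303 + 0.66Y + 2509.82
0.34Y = 2812.82, so Y = 2812.82/0.34 = 8273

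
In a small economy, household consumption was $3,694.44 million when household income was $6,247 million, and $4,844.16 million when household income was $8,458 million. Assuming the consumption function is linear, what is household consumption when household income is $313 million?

C = 608.76

MPC = (4844.16 − 3694.44)/(8458 − 6247) = 1149.72/2211 = 0.52
a = 3694.44 − 0.52(6247) = 3694.44 − 3248.44 = 446
C = 446 + 0.52(313) = 446 + 162.76 = 608.76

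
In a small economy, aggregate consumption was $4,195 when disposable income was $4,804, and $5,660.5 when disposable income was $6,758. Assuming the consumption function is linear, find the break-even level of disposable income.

Y = 2368

MPC = (5660.5 − 4195)/(6758 − 4804) = 1465.5/1954 = 0.75
a = 4195 − 0.75(4804) = 4195 − 3603 = 592
Break-even: Y = a/(1−MPC) = 592/0.25 = 2368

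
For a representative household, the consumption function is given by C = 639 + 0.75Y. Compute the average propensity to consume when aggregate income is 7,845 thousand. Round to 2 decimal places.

APC = 0.83

C = 639 + 0.75(7845) = 6522.75
APC = C/Y = 6522.75/7845 = 0.83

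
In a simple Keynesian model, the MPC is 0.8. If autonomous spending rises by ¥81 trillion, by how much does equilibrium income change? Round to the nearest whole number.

ΔY ≈ 405

The multiplier is 1/(1 − MPC) = 1/0.2.
ΔY = 81/0.2 = 405.00 ≈ 405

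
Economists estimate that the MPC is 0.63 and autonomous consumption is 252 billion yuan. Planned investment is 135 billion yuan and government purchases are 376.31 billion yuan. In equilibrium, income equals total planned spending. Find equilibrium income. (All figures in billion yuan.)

Y = C + I + G = 252 + 0.63Y + 135 + 376.31
Y − 0.63Y = 763.31
0.37Y = 763.31, so Y = 763.31/0.37 = 2063

Y = 2063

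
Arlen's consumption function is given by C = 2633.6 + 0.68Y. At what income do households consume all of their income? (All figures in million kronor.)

At break-even, C = Y: 2633.6 + 0.68Y = Y
0.32Y = 2633.6, so Y = 2633.6/0.32 = 8230

Y = 8230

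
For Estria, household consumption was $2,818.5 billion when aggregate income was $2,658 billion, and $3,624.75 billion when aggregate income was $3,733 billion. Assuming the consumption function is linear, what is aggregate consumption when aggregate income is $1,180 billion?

C = 1710

MPC = (3624.75 − 2818.5)/(3733 − 2658) = 806.25/1075 = 0.75
a = 2818.5 − 0.75(2658) = 2818.5 − 1993.5 = 825
C = 825 + 0.75(1180) = 825 + 885 = 1710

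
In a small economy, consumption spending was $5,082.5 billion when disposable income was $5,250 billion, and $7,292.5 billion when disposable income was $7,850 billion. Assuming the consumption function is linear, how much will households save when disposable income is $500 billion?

MPC = (7292.5 − 5082.5)/(7850 − 5250) = 2210/2600 = 0.85
a = 5082.5 − 0.85(5250) = 5082.5 − 4462.5 = 620
C = 620 + 0.85(500) = 1045
S = 500 − 1045 = -545

S = -545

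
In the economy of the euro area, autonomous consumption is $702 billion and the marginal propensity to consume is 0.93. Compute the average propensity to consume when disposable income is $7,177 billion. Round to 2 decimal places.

APC = 1.03

C = 702 + 0.93(7177) = 7376.61
APC = C/Y = 7376.61/7177 = 1.03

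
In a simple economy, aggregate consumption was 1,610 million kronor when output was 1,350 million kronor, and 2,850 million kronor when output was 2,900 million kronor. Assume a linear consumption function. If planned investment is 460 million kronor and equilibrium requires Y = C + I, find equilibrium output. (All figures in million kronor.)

Y = 4950

MPC = (2850 − 1610)/(2900 − 1350) = 1240/1550 = 0.8
a = 1610 − 0.8(1350) = 530
Equilibrium: Y = 530 + 0.8Y + 460
0.2Y = 990, so Y = 990/0.2 = 4950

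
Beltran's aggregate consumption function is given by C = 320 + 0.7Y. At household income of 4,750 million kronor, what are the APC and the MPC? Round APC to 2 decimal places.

MPC = 0.7 (the slope of the consumption function)
C = 320 + 0.7(4750) = 3645, so APC = 3645/4750 = 0.77

APC = 0.77; MPC = 0.7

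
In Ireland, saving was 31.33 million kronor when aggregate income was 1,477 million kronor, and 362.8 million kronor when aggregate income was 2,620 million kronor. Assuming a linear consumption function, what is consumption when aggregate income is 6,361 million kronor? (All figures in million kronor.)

MPS = ΔS/ΔY = (362.8 − 31.33)/(2620 − 1477) = 331.47/1143 = 0.29
MPC = 1 − MPS = 0.71
Autonomous saving = 31.33 − 0.29(1477) = -397, so a = 397
C = 397 + 0.71(6361) = 397 + 4516.31 = 4913.31

C = 4913.31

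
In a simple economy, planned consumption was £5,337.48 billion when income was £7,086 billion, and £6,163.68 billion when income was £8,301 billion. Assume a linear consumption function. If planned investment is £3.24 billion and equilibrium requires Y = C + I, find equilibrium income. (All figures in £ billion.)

Y = 1632

MPC = (6163.68 − 5337.48)/(8301 − 7086) = 826.2/1215 = 0.68
a = 5337.48 − 0.68(7086) = 519
Equilibrium: Y = 519 + 0.68Y + 3.24
0.32Y = 522.24, so Y = 522.24/0.32 = 1632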